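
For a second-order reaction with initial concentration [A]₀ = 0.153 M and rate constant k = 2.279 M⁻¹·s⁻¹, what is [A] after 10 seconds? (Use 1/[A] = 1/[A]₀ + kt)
0.0341 M

1/[A] = 1/[A]₀ + k·t = 1/0.153 + (2.279)·(10) = 6.5359 + 22.7900 = 29.3259
[A] = 1/29.3259 = 0.0341 M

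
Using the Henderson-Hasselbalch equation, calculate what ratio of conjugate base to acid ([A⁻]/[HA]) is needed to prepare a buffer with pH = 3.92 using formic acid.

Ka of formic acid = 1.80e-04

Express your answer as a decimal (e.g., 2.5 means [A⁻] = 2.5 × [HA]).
[A⁻]/[HA] = 1.497

pKa = −log(1.80e-04) = 3.7447. pH = pKa + log([A⁻]/[HA]). 3.92 = 3.7447 + log(ratio). log(ratio) = 3.92 − 3.7447 = 0.1753. ratio = 10^(0.1753) = 1.497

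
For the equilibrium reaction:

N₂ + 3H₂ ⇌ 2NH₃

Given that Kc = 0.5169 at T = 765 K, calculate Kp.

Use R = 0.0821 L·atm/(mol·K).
K_p = 1.31e-04

Δn = (moles gaseous products) − (moles gaseous reactants) = -2
T = 765 K; RT = 0.0821 × 765 = 62.8065
Kp = Kc·(RT)^Δn = 0.5169 × (62.8065)^-2 = 0.5169 × 0.000253508 = 1.31e-04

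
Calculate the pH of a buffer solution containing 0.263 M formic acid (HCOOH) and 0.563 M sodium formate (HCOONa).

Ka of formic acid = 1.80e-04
pH = 4.08

pKa = -log(1.80e-04) = 3.74. pH = pKa + log([A⁻]/[HA]) = 3.74 + log(0.563/0.263)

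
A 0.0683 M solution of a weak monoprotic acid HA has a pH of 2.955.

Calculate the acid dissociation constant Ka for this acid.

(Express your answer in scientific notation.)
K_a = 1.83e-05

[H⁺] = 10^(−pH) = 10^(−2.955) = 1.109e-03 M. For HA ⇌ H⁺ + A⁻, Ka = x²/(C − x) = (1.109e-03)²/(0.0683 − 1.109e-03) = 1.83e-05.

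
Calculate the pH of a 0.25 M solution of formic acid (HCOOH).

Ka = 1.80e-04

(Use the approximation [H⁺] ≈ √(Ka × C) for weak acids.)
pH = 2.17

[H⁺] = √(Ka × C) = √(1.80e-04 × 0.25) = 6.7082e-03. pH = -log(6.7082e-03)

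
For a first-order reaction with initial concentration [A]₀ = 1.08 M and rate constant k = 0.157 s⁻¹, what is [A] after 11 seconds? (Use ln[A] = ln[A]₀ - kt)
0.1920 M

ln[A] = ln[A]₀ - k·t = ln(1.08) - (0.157)·(11) = 0.0770 - 1.7270 = -1.6500
[A] = e^(-1.6500) = 0.1920 M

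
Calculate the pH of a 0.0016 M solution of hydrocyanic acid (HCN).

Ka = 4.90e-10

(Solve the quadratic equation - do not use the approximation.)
pH = 6.05

x² + Ka×x - Ka×C = 0. Using quadratic formula: [H⁺] = 8.8519e-07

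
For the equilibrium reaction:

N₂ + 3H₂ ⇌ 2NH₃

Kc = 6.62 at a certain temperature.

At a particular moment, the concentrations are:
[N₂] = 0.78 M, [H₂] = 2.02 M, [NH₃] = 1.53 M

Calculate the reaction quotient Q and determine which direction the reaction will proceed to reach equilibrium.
Q = 0.364, Q < K, reaction proceeds forward (toward products)

Q = ([NH₃]^2) / ([N₂] × [H₂]^3)
  = ((1.53)^2) / ((0.78)·(2.02)^3) = 2.3409/6.4291 = 0.3641
Since Q = 0.3641 < Kc = 6.62, the reaction proceeds forward (toward products) to reach equilibrium.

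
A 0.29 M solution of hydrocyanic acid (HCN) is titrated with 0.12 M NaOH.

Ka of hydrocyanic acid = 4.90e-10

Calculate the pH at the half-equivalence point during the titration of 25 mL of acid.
pH = pKa = 9.31

At the half-equivalence point, [HA] = [A⁻], so by Henderson–Hasselbalch pH = pKa + log(1) = pKa.
pKa = −log(4.90e-10) = 9.31.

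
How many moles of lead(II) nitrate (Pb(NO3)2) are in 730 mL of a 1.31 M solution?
Moles = Molarity × Volume (L)
Moles = 1.31 M × 0.73 L = 0.9563 mol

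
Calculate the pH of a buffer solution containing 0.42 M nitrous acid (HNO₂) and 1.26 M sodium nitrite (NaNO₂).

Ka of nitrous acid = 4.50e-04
pH = 3.82

pKa = -log(4.50e-04) = 3.35. pH = pKa + log([A⁻]/[HA]) = 3.35 + log(1.26/0.42)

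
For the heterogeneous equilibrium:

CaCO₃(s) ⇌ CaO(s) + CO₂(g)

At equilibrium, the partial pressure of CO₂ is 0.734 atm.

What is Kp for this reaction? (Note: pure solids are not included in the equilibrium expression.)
K_p = 0.734

Solids (CaCO₃, CaO) have activity 1 and are excluded.
Kp = P(CO₂) = 0.734.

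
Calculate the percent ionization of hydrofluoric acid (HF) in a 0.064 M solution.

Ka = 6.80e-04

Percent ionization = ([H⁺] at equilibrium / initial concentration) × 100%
Percent ionization = 9.79%

Let x = [H⁺]. Ka = x²/(C - x) ⇒ x² + (6.80e-04)x - (6.80e-04)(0.064) = 0. x = 6.2657e-03. Percent = (6.2657e-03/0.064) × 100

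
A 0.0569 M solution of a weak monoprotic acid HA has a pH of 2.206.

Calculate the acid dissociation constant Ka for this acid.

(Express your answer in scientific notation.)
K_a = 7.64e-04

[H⁺] = 10^(−pH) = 10^(−2.206) = 6.223e-03 M. For HA ⇌ H⁺ + A⁻, Ka = x²/(C − x) = (6.223e-03)²/(0.0569 − 6.223e-03) = 7.64e-04.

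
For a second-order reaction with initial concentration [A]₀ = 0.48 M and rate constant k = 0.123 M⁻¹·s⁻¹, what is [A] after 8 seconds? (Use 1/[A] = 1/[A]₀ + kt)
0.3260 M

1/[A] = 1/[A]₀ + k·t = 1/0.48 + (0.123)·(8) = 2.0833 + 0.9840 = 3.0673
[A] = 1/3.0673 = 0.3260 M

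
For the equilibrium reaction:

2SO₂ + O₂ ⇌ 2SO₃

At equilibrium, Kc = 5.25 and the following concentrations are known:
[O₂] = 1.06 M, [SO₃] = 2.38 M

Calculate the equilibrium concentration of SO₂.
[SO₂] = 1.0089 M

Kc = ([SO₃]^2) / ([SO₂]^2 × [O₂]) = 5.25
[SO₂]^2 = (product terms)/(Kc · other reactant terms) = 5.6644 / (5.25 · 1.06) = 1.0179
[SO₂] = (1.0179)^(1/2) = 1.0089 M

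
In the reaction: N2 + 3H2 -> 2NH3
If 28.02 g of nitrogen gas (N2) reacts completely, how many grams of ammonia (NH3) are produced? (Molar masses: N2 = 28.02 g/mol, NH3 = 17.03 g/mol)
Moles of N2 = 28.02 g ÷ 28.02 g/mol = 1 mol
Mole ratio: 2 mol NH3 / 1 mol N2
Moles of NH3 = 1 × (2/1) = 2 mol
Mass of NH3 = 2 mol × 17.03 g/mol = 34.06 g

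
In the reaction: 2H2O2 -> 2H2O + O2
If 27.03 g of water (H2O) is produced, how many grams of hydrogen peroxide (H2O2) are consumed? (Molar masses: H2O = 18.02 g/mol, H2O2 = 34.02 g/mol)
Moles of H2O = 27.03 g ÷ 18.02 g/mol = 1.5 mol
Mole ratio: 2 mol H2O2 / 2 mol H2O
Moles of H2O2 = 1.5 × (2/2) = 1.5 mol
Mass of H2O2 = 1.5 mol × 34.02 g/mol = 51.03 g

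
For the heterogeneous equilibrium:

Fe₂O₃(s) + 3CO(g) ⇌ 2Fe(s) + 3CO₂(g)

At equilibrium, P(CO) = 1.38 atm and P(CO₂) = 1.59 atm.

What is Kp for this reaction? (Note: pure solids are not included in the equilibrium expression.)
K_p = 1.530

Solids (Fe₂O₃, Fe) are excluded.
Kp = P(CO₂)³/P(CO)³ = (1.59)³/(1.38)³ = 4.02/2.628 = 1.530.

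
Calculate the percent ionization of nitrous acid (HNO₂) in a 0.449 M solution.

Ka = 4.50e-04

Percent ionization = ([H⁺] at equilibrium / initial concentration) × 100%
Percent ionization = 3.12%

Let x = [H⁺]. Ka = x²/(C - x) ⇒ x² + (4.50e-04)x - (4.50e-04)(0.449) = 0. x = 1.3991e-02. Percent = (1.3991e-02/0.449) × 100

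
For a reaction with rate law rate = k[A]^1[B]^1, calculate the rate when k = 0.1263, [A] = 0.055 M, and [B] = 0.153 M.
0.001063 M/s

rate = k·[A]^1·[B]^1 = 0.1263·(0.055)^1·(0.153)^1 = 0.1263·0.055·0.153 = 0.001063 M/s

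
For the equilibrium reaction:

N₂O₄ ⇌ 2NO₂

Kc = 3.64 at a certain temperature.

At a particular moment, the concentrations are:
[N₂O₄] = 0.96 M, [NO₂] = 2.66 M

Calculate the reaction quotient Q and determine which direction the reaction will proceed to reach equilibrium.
Q = 7.370, Q > K, reaction proceeds reverse (toward reactants)

Q = ([NO₂]^2) / ([N₂O₄])
  = ((2.66)^2) / ((0.96)) = 7.0756/0.96 = 7.37
Since Q = 7.37 > Kc = 3.64, the reaction proceeds reverse (toward reactants) to reach equilibrium.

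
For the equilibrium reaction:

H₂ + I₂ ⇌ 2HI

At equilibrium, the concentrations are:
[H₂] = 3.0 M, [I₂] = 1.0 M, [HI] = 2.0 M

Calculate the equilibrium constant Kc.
K_c = 1.3333

Kc = ([HI]^2) / ([H₂] × [I₂])
   = ((2.0)^2) / ((3.0)·(1.0))
   = 4 / 3 = 1.3333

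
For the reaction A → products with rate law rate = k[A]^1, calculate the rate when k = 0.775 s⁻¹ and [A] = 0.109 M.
0.08448 M/s

rate = k·[A]^1 = 0.775·(0.109)^1 = 0.775·0.109 = 0.08448 M/s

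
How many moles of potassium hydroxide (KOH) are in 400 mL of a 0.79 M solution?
Moles = Molarity × Volume (L)
Moles = 0.79 M × 0.4 L = 0.316 mol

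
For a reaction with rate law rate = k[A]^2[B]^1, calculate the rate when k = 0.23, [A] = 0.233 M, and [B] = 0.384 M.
0.004795 M/s

rate = k·[A]^2·[B]^1 = 0.23·(0.233)^2·(0.384)^1 = 0.23·0.054289·0.384 = 0.004795 M/s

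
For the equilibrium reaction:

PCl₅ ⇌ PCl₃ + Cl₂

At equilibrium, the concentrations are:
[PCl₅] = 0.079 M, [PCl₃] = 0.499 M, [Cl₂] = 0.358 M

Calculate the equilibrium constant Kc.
K_c = 2.2613

Kc = ([PCl₃] × [Cl₂]) / ([PCl₅])
   = ((0.499)·(0.358)) / ((0.079))
   = 0.17864 / 0.079 = 2.2613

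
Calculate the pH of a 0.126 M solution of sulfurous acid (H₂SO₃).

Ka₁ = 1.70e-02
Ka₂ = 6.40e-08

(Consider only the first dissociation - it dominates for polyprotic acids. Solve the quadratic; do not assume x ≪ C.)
pH = 1.41

x² + Ka₁·x − Ka₁·C = 0 with Ka₁ = 1.70e-02, C = 0.126.
x = (−Ka₁ + √(Ka₁² + 4·Ka₁·C))/2 = 3.8556e-02 M, so pH = 1.41.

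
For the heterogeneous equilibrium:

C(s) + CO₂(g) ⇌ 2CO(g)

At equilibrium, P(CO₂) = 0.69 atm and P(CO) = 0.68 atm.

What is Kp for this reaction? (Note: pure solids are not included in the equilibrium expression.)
K_p = 0.670

Solid C is excluded.
Kp = P(CO)²/P(CO₂) = (0.68)²/0.69 = 0.4624/0.69 = 0.670.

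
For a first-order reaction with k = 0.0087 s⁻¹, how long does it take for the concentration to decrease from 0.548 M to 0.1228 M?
171.92 s

From ln[A] = ln[A]₀ - k·t: t = ln([A]₀/[A])/k = ln(0.548/0.1228)/0.0087 = ln(4.4625)/0.0087 = 1.4957/0.0087 = 171.92 s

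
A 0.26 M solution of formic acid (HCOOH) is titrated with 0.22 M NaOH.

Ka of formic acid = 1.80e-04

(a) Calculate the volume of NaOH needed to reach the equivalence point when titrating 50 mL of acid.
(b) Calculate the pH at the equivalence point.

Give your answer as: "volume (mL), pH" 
V = 59.1 mL, pH = 8.41

(a) At equivalence: moles acid = moles base.
moles acid = 0.26 × 0.05 = 0.013 mol; V_NaOH = 0.013/0.22 = 0.05909 L = 59.1 mL.
(b) At equivalence, all acid → conjugate base A⁻ at [A⁻] = 0.013/0.1091 = 0.1192 M.
Kb = Kw/Ka = 1.0e-14/1.80e-04 = 5.556e-11; [OH⁻] = √(Kb·[A⁻]) = 2.573e-06; pOH = 5.59; pH = 14 − pOH = 8.41.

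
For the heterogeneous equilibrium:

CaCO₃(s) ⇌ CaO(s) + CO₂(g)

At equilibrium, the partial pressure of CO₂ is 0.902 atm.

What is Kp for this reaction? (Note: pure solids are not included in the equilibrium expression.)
K_p = 0.902

Solids (CaCO₃, CaO) have activity 1 and are excluded.
Kp = P(CO₂) = 0.902.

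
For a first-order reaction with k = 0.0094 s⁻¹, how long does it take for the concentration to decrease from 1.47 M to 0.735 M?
73.74 s

From ln[A] = ln[A]₀ - k·t: t = ln([A]₀/[A])/k = ln(1.47/0.735)/0.0094 = ln(2.0000)/0.0094 = 0.6931/0.0094 = 73.74 s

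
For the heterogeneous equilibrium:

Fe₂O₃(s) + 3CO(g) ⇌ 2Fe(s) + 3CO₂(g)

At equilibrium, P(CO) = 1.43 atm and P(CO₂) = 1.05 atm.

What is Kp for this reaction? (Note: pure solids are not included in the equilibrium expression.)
K_p = 0.396

Solids (Fe₂O₃, Fe) are excluded.
Kp = P(CO₂)³/P(CO)³ = (1.05)³/(1.43)³ = 1.158/2.924 = 0.396.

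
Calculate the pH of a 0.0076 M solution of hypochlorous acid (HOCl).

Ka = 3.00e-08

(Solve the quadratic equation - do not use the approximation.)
pH = 4.82

x² + Ka×x - Ka×C = 0. Using quadratic formula: [H⁺] = 1.5085e-05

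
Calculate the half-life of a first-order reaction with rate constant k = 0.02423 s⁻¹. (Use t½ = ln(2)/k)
28.61 s

t½ = ln(2)/k = 0.6931/0.02423 = 28.61 s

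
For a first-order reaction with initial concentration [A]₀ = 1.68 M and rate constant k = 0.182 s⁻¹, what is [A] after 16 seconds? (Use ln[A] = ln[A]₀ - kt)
0.0913 M

ln[A] = ln[A]₀ - k·t = ln(1.68) - (0.182)·(16) = 0.5188 - 2.9120 = -2.3932
[A] = e^(-2.3932) = 0.0913 M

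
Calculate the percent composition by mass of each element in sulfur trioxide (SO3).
S: 40.05%, O: 59.95%

Molar mass of SO3 = 80.07 g/mol
% S = (1 × 32.07) / 80.07 × 100% = 32.07 / 80.07 × 100% = 40.05%
% O = (3 × 16.0) / 80.07 × 100% = 48 / 80.07 × 100% = 59.95%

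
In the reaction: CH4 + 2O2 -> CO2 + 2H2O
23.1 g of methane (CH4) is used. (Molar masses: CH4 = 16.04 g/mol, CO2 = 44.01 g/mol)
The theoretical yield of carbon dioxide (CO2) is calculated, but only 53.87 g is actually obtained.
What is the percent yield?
Moles of CH4 = 23.1 g ÷ 16.04 g/mol = 1.44015 mol
Mole ratio: 1 mol CO2 / 1 mol CH4
Moles of CO2 = 1.44015 × (1/1) = 1.44015 mol
Theoretical yield = 1.44015 mol × 44.01 g/mol = 63.381 g
Actual yield = 53.87 g
Percent yield = (53.87 / 63.381) × 100% = 85.0%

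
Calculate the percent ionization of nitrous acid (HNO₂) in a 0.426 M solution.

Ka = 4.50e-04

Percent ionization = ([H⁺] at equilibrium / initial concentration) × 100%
Percent ionization = 3.2%

Let x = [H⁺]. Ka = x²/(C - x) ⇒ x² + (4.50e-04)x - (4.50e-04)(0.426) = 0. x = 1.3622e-02. Percent = (1.3622e-02/0.426) × 100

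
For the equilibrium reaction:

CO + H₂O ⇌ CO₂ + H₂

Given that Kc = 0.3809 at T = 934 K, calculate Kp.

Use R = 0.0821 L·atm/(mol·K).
K_p = 0.3809

Δn = (moles gaseous products) − (moles gaseous reactants) = 0
T = 934 K; RT = 0.0821 × 934 = 76.6814
Kp = Kc·(RT)^Δn = 0.3809 × (76.6814)^0 = 0.3809 × 1 = 0.3809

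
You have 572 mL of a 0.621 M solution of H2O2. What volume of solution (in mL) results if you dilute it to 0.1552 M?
Using M₁V₁ = M₂V₂:
0.621 × 572 = 0.1552 × V₂
V₂ = (0.621 × 572) / 0.1552 = 2289 mL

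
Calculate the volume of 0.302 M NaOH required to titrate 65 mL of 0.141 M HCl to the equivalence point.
V_{base} = 30.3 mL

At equivalence: moles acid = moles base.
moles HCl = 0.141 M × 0.065 L = 0.009165 mol
V_NaOH = 0.009165 mol ÷ 0.302 M = 0.03035 L = 30.3 mL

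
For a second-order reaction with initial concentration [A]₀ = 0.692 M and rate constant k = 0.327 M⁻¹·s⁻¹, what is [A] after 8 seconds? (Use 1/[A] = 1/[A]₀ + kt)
0.2462 M

1/[A] = 1/[A]₀ + k·t = 1/0.692 + (0.327)·(8) = 1.4451 + 2.6160 = 4.0611
[A] = 1/4.0611 = 0.2462 M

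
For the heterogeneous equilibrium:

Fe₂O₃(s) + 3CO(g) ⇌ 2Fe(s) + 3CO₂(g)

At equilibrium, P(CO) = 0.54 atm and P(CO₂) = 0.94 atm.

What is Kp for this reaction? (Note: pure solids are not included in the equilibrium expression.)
K_p = 5.275

Solids (Fe₂O₃, Fe) are excluded.
Kp = P(CO₂)³/P(CO)³ = (0.94)³/(0.54)³ = 0.8306/0.1575 = 5.275.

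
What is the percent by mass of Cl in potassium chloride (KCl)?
Mass of Cl in formula = 35.45 × 1 = 35.45 g/mol
Molar mass = 74.55 g/mol
% Cl = (35.45/74.55) × 100% = 47.55%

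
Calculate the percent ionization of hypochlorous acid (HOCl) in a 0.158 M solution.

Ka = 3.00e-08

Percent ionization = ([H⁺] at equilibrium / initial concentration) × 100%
Percent ionization = 0.0436%

Let x = [H⁺]. Ka = x²/(C - x) ⇒ x² + (3.00e-08)x - (3.00e-08)(0.158) = 0. x = 6.8833e-05. Percent = (6.8833e-05/0.158) × 100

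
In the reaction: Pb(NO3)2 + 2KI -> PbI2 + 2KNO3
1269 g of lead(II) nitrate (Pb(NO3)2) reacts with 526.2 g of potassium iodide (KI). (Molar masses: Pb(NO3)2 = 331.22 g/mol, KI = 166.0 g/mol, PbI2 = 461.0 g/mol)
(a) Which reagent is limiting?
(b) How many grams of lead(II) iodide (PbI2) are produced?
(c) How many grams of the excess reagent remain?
(a) KI, (b) 730.7 g, (c) 744 g

Moles of Pb(NO3)2 = 1269 g ÷ 331.22 g/mol = 3.83129 mol
Moles of KI = 526.2 g ÷ 166.0 g/mol = 3.16988 mol
Moles ÷ coefficient: Pb(NO3)2: 3.83129/1 = 3.831, KI: 3.16988/2 = 1.585
(a) KI has the smaller value, so KI is the limiting reagent.
(b) Moles of PbI2 = 3.16988 mol KI × (1/2) = 1.58494 mol; mass = 1.58494 mol × 461.0 g/mol = 730.7 g
(c) Pb(NO3)2 consumed = 3.16988 × (1/2) = 1.58494 mol; remaining = 3.83129 − 1.58494 = 2.24635 mol; mass = 2.24635 mol × 331.22 g/mol = 744 g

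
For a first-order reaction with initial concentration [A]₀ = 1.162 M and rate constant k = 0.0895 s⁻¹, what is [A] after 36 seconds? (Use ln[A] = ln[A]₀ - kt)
0.0463 M

ln[A] = ln[A]₀ - k·t = ln(1.162) - (0.0895)·(36) = 0.1501 - 3.2220 = -3.0719
[A] = e^(-3.0719) = 0.0463 M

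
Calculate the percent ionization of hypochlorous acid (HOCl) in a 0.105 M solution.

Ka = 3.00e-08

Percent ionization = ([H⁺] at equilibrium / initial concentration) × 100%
Percent ionization = 0.0534%

Let x = [H⁺]. Ka = x²/(C - x) ⇒ x² + (3.00e-08)x - (3.00e-08)(0.105) = 0. x = 5.6110e-05. Percent = (5.6110e-05/0.105) × 100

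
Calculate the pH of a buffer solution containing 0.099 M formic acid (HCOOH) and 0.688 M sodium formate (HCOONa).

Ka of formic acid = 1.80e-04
pH = 4.59

pKa = -log(1.80e-04) = 3.74. pH = pKa + log([A⁻]/[HA]) = 3.74 + log(0.688/0.099)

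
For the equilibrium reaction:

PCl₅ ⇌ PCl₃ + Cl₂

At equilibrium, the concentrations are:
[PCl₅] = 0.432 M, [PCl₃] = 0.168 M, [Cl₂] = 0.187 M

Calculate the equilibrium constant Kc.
K_c = 0.0727

Kc = ([PCl₃] × [Cl₂]) / ([PCl₅])
   = ((0.168)·(0.187)) / ((0.432))
   = 0.031416 / 0.432 = 0.0727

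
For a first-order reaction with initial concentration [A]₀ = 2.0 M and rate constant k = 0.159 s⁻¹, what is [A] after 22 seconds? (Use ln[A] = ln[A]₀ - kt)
0.0605 M

ln[A] = ln[A]₀ - k·t = ln(2.0) - (0.159)·(22) = 0.6931 - 3.4980 = -2.8049
[A] = e^(-2.8049) = 0.0605 M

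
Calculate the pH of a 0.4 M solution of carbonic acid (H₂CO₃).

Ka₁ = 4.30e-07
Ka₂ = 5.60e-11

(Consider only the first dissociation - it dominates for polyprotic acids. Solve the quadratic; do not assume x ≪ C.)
pH = 3.38

x² + Ka₁·x − Ka₁·C = 0 with Ka₁ = 4.30e-07, C = 0.4.
x = (−Ka₁ + √(Ka₁² + 4·Ka₁·C))/2 = 4.1451e-04 M, so pH = 3.38.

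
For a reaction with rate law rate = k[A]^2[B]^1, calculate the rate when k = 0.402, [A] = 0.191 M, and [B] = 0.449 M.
0.006585 M/s

rate = k·[A]^2·[B]^1 = 0.402·(0.191)^2·(0.449)^1 = 0.402·0.036481·0.449 = 0.006585 M/s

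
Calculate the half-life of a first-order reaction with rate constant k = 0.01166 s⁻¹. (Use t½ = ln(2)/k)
59.45 s

t½ = ln(2)/k = 0.6931/0.01166 = 59.45 s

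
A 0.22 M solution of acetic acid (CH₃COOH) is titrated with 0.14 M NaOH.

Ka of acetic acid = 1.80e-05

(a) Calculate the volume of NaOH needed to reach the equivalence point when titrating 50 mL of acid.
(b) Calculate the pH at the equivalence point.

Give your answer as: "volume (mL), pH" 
V = 78.6 mL, pH = 8.84

(a) At equivalence: moles acid = moles base.
moles acid = 0.22 × 0.05 = 0.011 mol; V_NaOH = 0.011/0.14 = 0.07857 L = 78.6 mL.
(b) At equivalence, all acid → conjugate base A⁻ at [A⁻] = 0.011/0.1286 = 0.08556 M.
Kb = Kw/Ka = 1.0e-14/1.80e-05 = 5.556e-10; [OH⁻] = √(Kb·[A⁻]) = 6.894e-06; pOH = 5.16; pH = 14 − pOH = 8.84.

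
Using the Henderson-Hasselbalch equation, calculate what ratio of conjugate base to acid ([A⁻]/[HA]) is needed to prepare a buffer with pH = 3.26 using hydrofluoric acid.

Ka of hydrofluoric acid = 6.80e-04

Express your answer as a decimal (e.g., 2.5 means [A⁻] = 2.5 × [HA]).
[A⁻]/[HA] = 1.237

pKa = −log(6.80e-04) = 3.1675. pH = pKa + log([A⁻]/[HA]). 3.26 = 3.1675 + log(ratio). log(ratio) = 3.26 − 3.1675 = 0.0925. ratio = 10^(0.0925) = 1.237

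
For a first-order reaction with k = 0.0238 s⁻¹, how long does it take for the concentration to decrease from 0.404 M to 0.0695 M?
73.95 s

From ln[A] = ln[A]₀ - k·t: t = ln([A]₀/[A])/k = ln(0.404/0.0695)/0.0238 = ln(5.8129)/0.0238 = 1.7601/0.0238 = 73.95 s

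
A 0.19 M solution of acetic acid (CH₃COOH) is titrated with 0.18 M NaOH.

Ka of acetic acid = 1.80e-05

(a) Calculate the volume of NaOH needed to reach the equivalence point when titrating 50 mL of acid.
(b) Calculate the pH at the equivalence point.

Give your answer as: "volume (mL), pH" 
V = 52.8 mL, pH = 8.86

(a) At equivalence: moles acid = moles base.
moles acid = 0.19 × 0.05 = 0.0095 mol; V_NaOH = 0.0095/0.18 = 0.05278 L = 52.8 mL.
(b) At equivalence, all acid → conjugate base A⁻ at [A⁻] = 0.0095/0.1028 = 0.09243 M.
Kb = Kw/Ka = 1.0e-14/1.80e-05 = 5.556e-10; [OH⁻] = √(Kb·[A⁻]) = 7.166e-06; pOH = 5.14; pH = 14 − pOH = 8.86.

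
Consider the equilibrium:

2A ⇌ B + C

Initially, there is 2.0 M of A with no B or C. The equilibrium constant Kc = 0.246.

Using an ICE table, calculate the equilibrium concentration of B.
[B] = 0.498 M

ICE: [A] = 2.0 − 2x, [B] = [C] = x.
Kc = x²/(2.0 − 2x)² = 0.246 ⇒ √Kc = x/(2.0 − 2x).
x = √0.246·2.0/(1 + 2√0.246) = 0.49598·2.0/1.992 = 0.49798.
[B] = x = 0.498 M.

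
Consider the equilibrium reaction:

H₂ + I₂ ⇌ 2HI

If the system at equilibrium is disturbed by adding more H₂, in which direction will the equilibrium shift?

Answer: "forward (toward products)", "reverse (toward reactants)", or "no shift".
forward (toward products)

Apply Le Chatelier's principle: system shifts to counteract the change.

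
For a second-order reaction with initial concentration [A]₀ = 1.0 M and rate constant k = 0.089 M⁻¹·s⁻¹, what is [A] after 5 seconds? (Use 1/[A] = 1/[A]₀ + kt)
0.6920 M

1/[A] = 1/[A]₀ + k·t = 1/1.0 + (0.089)·(5) = 1.0000 + 0.4450 = 1.4450
[A] = 1/1.4450 = 0.6920 M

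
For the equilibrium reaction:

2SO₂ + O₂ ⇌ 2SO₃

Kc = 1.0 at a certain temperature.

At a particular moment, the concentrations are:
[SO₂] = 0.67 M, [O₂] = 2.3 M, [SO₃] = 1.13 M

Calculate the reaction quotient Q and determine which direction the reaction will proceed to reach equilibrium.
Q = 1.237, Q > K, reaction proceeds reverse (toward reactants)

Q = ([SO₃]^2) / ([SO₂]^2 × [O₂])
  = ((1.13)^2) / ((0.67)^2·(2.3)) = 1.2769/1.0325 = 1.237
Since Q = 1.237 > Kc = 1.0, the reaction proceeds reverse (toward reactants) to reach equilibrium.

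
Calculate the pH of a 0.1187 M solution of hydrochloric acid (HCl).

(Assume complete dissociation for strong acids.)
pH = 0.93

[H⁺] = 0.1187 M for strong acid. pH = -log[H⁺] = -log(0.1187)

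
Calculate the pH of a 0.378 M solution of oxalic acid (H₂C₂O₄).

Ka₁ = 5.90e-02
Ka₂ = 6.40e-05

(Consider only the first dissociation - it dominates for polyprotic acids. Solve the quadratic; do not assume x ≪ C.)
pH = 0.91

x² + Ka₁·x − Ka₁·C = 0 with Ka₁ = 5.90e-02, C = 0.378.
x = (−Ka₁ + √(Ka₁² + 4·Ka₁·C))/2 = 1.2272e-01 M, so pH = 0.91.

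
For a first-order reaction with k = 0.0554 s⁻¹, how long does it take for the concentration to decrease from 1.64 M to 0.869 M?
11.46 s

From ln[A] = ln[A]₀ - k·t: t = ln([A]₀/[A])/k = ln(1.64/0.869)/0.0554 = ln(1.8872)/0.0554 = 0.6351/0.0554 = 11.46 s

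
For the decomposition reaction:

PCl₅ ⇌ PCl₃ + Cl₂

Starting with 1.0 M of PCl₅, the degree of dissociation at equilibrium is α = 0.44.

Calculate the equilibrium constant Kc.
K_c = 0.3457

x = α·[A]₀ = 0.44 × 1.0 = 0.44 M dissociated.
At eq: [PCl₅] = 1.0 − 0.44 = 0.56 M; [PCl₃] = [Cl₂] = x = 0.44 M.
Kc = [PCl₃][Cl₂]/[PCl₅] = (0.44)²/0.56 = 0.3457.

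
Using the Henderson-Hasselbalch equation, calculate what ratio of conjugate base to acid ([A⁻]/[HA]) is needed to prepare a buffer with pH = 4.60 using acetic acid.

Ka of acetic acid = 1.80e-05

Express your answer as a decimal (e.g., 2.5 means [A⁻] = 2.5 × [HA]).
[A⁻]/[HA] = 0.717

pKa = −log(1.80e-05) = 4.7447. pH = pKa + log([A⁻]/[HA]). 4.60 = 4.7447 + log(ratio). log(ratio) = 4.60 − 4.7447 = -0.1447. ratio = 10^(-0.1447) = 0.717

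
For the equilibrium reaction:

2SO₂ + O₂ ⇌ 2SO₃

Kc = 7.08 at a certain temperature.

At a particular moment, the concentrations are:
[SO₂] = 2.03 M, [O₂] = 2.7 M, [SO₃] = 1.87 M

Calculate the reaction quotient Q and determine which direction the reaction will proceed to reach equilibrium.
Q = 0.314, Q < K, reaction proceeds forward (toward products)

Q = ([SO₃]^2) / ([SO₂]^2 × [O₂])
  = ((1.87)^2) / ((2.03)^2·(2.7)) = 3.4969/11.126 = 0.3143
Since Q = 0.3143 < Kc = 7.08, the reaction proceeds forward (toward products) to reach equilibrium.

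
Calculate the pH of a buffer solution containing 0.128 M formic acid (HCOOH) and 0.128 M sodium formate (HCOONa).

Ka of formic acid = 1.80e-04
pH = 3.74

pKa = -log(1.80e-04) = 3.74. pH = pKa + log([A⁻]/[HA]) = 3.74 + log(0.128/0.128)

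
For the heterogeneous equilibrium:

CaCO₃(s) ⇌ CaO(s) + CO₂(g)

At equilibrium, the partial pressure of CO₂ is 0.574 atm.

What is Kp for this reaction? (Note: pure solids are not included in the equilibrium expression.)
K_p = 0.574

Solids (CaCO₃, CaO) have activity 1 and are excluded.
Kp = P(CO₂) = 0.574.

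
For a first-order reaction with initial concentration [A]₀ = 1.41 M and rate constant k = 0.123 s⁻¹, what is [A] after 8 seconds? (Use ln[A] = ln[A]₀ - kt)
0.5271 M

ln[A] = ln[A]₀ - k·t = ln(1.41) - (0.123)·(8) = 0.3436 - 0.9840 = -0.6404
[A] = e^(-0.6404) = 0.5271 M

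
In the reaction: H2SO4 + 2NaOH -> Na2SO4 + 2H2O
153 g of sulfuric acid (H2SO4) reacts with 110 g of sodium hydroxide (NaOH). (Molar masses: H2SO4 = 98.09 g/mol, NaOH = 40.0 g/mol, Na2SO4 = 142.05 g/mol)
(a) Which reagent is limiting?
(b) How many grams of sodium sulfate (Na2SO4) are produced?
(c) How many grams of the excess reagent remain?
(a) NaOH, (b) 195.3 g, (c) 18.13 g

Moles of H2SO4 = 153 g ÷ 98.09 g/mol = 1.55979 mol
Moles of NaOH = 110 g ÷ 40.0 g/mol = 2.75 mol
Moles ÷ coefficient: H2SO4: 1.55979/1 = 1.56, NaOH: 2.75/2 = 1.375
(a) NaOH has the smaller value, so NaOH is the limiting reagent.
(b) Moles of Na2SO4 = 2.75 mol NaOH × (1/2) = 1.375 mol; mass = 1.375 mol × 142.05 g/mol = 195.3 g
(c) H2SO4 consumed = 2.75 × (1/2) = 1.375 mol; remaining = 1.55979 − 1.375 = 0.184792 mol; mass = 0.184792 mol × 98.09 g/mol = 18.13 g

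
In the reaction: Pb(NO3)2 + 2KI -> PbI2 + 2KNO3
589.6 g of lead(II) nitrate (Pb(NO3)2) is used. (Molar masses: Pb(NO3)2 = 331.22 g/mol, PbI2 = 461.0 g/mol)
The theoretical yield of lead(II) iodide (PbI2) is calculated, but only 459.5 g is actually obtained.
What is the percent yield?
Moles of Pb(NO3)2 = 589.6 g ÷ 331.22 g/mol = 1.78009 mol
Mole ratio: 1 mol PbI2 / 1 mol Pb(NO3)2
Moles of PbI2 = 1.78009 × (1/1) = 1.78009 mol
Theoretical yield = 1.78009 mol × 461.0 g/mol = 820.62 g
Actual yield = 459.5 g
Percent yield = (459.5 / 820.62) × 100% = 56.0%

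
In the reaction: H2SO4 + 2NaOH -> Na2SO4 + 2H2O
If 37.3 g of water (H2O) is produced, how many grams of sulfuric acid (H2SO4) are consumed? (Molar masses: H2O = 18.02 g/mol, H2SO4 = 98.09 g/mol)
Moles of H2O = 37.3 g ÷ 18.02 g/mol = 2.06992 mol
Mole ratio: 1 mol H2SO4 / 2 mol H2O
Moles of H2SO4 = 2.06992 × (1/2) = 1.03496 mol
Mass of H2SO4 = 1.03496 mol × 98.09 g/mol = 101.5 g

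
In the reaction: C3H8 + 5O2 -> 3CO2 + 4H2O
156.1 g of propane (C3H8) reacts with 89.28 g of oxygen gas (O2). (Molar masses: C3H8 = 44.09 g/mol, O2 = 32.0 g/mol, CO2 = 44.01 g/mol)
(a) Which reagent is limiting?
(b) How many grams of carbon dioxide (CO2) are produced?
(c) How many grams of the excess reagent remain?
(a) O2, (b) 73.67 g, (c) 131.5 g

Moles of C3H8 = 156.1 g ÷ 44.09 g/mol = 3.54049 mol
Moles of O2 = 89.28 g ÷ 32.0 g/mol = 2.79 mol
Moles ÷ coefficient: C3H8: 3.54049/1 = 3.54, O2: 2.79/5 = 0.558
(a) O2 has the smaller value, so O2 is the limiting reagent.
(b) Moles of CO2 = 2.79 mol O2 × (3/5) = 1.674 mol; mass = 1.674 mol × 44.01 g/mol = 73.67 g
(c) C3H8 consumed = 2.79 × (1/5) = 0.558 mol; remaining = 3.54049 − 0.558 = 2.98249 mol; mass = 2.98249 mol × 44.09 g/mol = 131.5 g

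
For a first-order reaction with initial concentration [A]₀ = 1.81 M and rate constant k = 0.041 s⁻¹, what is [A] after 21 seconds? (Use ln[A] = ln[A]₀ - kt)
0.7652 M

ln[A] = ln[A]₀ - k·t = ln(1.81) - (0.041)·(21) = 0.5933 - 0.8610 = -0.2677
[A] = e^(-0.2677) = 0.7652 M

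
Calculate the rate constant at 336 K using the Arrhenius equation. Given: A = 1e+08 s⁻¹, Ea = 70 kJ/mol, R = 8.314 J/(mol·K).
1.31e-03 s⁻¹

k = A·exp(-Ea/(R·T)) = 1e+08·exp(-70000/(8.314·336)) = 1e+08·exp(-25.0581) = 1e+08·1.3104e-11 = 1.31e-03 s⁻¹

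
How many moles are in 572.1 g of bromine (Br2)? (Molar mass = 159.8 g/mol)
Moles = 572.1 g ÷ 159.8 g/mol = 3.58 mol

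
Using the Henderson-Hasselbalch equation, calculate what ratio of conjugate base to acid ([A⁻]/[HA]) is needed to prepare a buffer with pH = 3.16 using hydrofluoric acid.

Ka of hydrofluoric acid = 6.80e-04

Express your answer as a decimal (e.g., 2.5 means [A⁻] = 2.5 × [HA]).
[A⁻]/[HA] = 0.983

pKa = −log(6.80e-04) = 3.1675. pH = pKa + log([A⁻]/[HA]). 3.16 = 3.1675 + log(ratio). log(ratio) = 3.16 − 3.1675 = -0.0075. ratio = 10^(-0.0075) = 0.983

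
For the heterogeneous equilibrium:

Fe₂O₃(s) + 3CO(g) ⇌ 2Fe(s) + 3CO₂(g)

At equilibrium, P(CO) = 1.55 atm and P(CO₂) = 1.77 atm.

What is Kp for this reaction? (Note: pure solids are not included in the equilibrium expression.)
K_p = 1.489

Solids (Fe₂O₃, Fe) are excluded.
Kp = P(CO₂)³/P(CO)³ = (1.77)³/(1.55)³ = 5.545/3.724 = 1.489.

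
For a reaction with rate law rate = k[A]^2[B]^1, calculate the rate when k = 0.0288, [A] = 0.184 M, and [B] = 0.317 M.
0.0003091 M/s

rate = k·[A]^2·[B]^1 = 0.0288·(0.184)^2·(0.317)^1 = 0.0288·0.033856·0.317 = 0.0003091 M/s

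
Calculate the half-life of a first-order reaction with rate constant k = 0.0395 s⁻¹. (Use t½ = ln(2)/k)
17.55 s

t½ = ln(2)/k = 0.6931/0.0395 = 17.55 s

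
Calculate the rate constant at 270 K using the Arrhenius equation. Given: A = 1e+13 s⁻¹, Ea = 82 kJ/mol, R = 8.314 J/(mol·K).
1.37e-03 s⁻¹

k = A·exp(-Ea/(R·T)) = 1e+13·exp(-82000/(8.314·270)) = 1e+13·exp(-36.5292) = 1e+13·1.3664e-16 = 1.37e-03 s⁻¹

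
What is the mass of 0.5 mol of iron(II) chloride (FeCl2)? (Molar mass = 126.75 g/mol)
Mass = 0.5 mol × 126.75 g/mol = 63.38 g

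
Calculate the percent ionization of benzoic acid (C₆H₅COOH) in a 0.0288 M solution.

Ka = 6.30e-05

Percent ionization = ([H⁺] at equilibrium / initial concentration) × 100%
Percent ionization = 4.57%

Let x = [H⁺]. Ka = x²/(C - x) ⇒ x² + (6.30e-05)x - (6.30e-05)(0.0288) = 0. x = 1.3159e-03. Percent = (1.3159e-03/0.0288) × 100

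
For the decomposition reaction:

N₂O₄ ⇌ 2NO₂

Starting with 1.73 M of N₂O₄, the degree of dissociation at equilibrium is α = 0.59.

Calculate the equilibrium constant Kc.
K_c = 5.8752

x = α·[A]₀ = 0.59 × 1.73 = 1.021 M dissociated.
At eq: [N₂O₄] = 1.73 − 1.021 = 0.7093 M; [NO₂] = 2x = 2.041 M.
Kc = [NO₂]²/[N₂O₄] = (2.041)²/0.7093 = 5.875.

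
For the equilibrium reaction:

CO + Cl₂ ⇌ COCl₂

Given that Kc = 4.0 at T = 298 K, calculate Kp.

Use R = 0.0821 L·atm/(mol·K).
K_p = 0.1635

Δn = (moles gaseous products) − (moles gaseous reactants) = -1
T = 298 K; RT = 0.0821 × 298 = 24.4658
Kp = Kc·(RT)^Δn = 4.0 × (24.4658)^-1 = 4.0 × 0.0408734 = 0.1635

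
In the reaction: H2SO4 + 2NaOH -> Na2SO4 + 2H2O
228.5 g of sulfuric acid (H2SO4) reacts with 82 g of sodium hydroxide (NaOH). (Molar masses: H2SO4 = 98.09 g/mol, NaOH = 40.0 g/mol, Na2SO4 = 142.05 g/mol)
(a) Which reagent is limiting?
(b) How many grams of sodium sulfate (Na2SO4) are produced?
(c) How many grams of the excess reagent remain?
(a) NaOH, (b) 145.6 g, (c) 128 g

Moles of H2SO4 = 228.5 g ÷ 98.09 g/mol = 2.32949 mol
Moles of NaOH = 82 g ÷ 40.0 g/mol = 2.05 mol
Moles ÷ coefficient: H2SO4: 2.32949/1 = 2.329, NaOH: 2.05/2 = 1.025
(a) NaOH has the smaller value, so NaOH is the limiting reagent.
(b) Moles of Na2SO4 = 2.05 mol NaOH × (1/2) = 1.025 mol; mass = 1.025 mol × 142.05 g/mol = 145.6 g
(c) H2SO4 consumed = 2.05 × (1/2) = 1.025 mol; remaining = 2.32949 − 1.025 = 1.30449 mol; mass = 1.30449 mol × 98.09 g/mol = 128 g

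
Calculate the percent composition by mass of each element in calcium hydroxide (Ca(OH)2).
Ca: 54.09%, O: 43.18%, H: 2.72%

Molar mass of Ca(OH)2 = 74.1 g/mol
% Ca = (1 × 40.08) / 74.1 × 100% = 40.08 / 74.1 × 100% = 54.09%
% O = (2 × 16.0) / 74.1 × 100% = 32 / 74.1 × 100% = 43.18%
% H = (2 × 1.008) / 74.1 × 100% = 2.016 / 74.1 × 100% = 2.72%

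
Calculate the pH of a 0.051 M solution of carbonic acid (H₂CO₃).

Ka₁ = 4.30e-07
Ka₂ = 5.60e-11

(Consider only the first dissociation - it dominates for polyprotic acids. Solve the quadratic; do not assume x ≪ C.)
pH = 3.83

x² + Ka₁·x − Ka₁·C = 0 with Ka₁ = 4.30e-07, C = 0.051.
x = (−Ka₁ + √(Ka₁² + 4·Ka₁·C))/2 = 1.4787e-04 M, so pH = 3.83.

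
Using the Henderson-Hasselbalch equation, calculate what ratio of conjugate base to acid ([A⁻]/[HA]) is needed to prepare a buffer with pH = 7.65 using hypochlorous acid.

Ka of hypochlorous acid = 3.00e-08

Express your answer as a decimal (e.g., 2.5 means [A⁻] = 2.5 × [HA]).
[A⁻]/[HA] = 1.340

pKa = −log(3.00e-08) = 7.5229. pH = pKa + log([A⁻]/[HA]). 7.65 = 7.5229 + log(ratio). log(ratio) = 7.65 − 7.5229 = 0.1271. ratio = 10^(0.1271) = 1.340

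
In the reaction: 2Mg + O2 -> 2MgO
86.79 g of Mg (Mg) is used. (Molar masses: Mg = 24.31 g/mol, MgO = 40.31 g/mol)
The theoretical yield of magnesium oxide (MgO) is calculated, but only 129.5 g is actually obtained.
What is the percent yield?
Moles of Mg = 86.79 g ÷ 24.31 g/mol = 3.57014 mol
Mole ratio: 2 mol MgO / 2 mol Mg
Moles of MgO = 3.57014 × (2/2) = 3.57014 mol
Theoretical yield = 3.57014 mol × 40.31 g/mol = 143.91 g
Actual yield = 129.5 g
Percent yield = (129.5 / 143.91) × 100% = 90.0%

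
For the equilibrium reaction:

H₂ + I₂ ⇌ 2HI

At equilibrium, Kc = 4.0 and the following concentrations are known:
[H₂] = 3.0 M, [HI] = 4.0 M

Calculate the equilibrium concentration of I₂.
[I₂] = 1.3333 M

Kc = ([HI]^2) / ([H₂] × [I₂]) = 4.0
[I₂]^1 = (product terms)/(Kc · other reactant terms) = 16 / (4.0 · 3) = 1.3333
[I₂] = 1.3333 M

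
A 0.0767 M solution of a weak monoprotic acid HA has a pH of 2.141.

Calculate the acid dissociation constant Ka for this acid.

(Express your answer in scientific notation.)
K_a = 7.52e-04

[H⁺] = 10^(−pH) = 10^(−2.141) = 7.228e-03 M. For HA ⇌ H⁺ + A⁻, Ka = x²/(C − x) = (7.228e-03)²/(0.0767 − 7.228e-03) = 7.52e-04.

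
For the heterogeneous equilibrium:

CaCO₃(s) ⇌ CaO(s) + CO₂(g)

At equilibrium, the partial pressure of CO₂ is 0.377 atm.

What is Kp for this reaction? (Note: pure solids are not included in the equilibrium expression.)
K_p = 0.377

Solids (CaCO₃, CaO) have activity 1 and are excluded.
Kp = P(CO₂) = 0.377.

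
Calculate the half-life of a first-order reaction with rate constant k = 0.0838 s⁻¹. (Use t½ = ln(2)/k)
8.27 s

t½ = ln(2)/k = 0.6931/0.0838 = 8.27 s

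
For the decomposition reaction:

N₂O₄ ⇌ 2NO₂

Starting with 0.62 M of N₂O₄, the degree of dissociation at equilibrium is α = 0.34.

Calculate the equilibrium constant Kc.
K_c = 0.4344

x = α·[A]₀ = 0.34 × 0.62 = 0.2108 M dissociated.
At eq: [N₂O₄] = 0.62 − 0.2108 = 0.4092 M; [NO₂] = 2x = 0.4216 M.
Kc = [NO₂]²/[N₂O₄] = (0.4216)²/0.4092 = 0.4344.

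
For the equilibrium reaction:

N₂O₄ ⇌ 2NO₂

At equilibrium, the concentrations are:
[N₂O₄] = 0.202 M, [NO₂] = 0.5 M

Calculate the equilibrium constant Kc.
K_c = 1.2376

Kc = ([NO₂]^2) / ([N₂O₄])
   = ((0.5)^2) / ((0.202))
   = 0.25 / 0.202 = 1.2376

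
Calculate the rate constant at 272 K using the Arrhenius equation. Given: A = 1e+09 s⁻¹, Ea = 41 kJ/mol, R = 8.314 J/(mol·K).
1.34e+01 s⁻¹

k = A·exp(-Ea/(R·T)) = 1e+09·exp(-41000/(8.314·272)) = 1e+09·exp(-18.1303) = 1e+09·1.3369e-08 = 1.34e+01 s⁻¹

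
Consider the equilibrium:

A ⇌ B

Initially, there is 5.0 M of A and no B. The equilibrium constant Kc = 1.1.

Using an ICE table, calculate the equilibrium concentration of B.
[B] = 2.619 M

ICE: [A] = 5.0 − x, [B] = x.
Kc = x/(5.0 − x) = 1.1 ⇒ x = 1.1·5.0/(1 + 1.1) = 5.5/2.1 = 2.619.
[B] = x = 2.619 M.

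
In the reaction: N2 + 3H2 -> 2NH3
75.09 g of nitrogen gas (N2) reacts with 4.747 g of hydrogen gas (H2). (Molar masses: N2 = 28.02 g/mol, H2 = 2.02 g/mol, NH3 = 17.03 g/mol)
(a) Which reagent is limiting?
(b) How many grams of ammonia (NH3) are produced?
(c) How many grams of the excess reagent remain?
(a) H2, (b) 26.68 g, (c) 53.14 g

Moles of N2 = 75.09 g ÷ 28.02 g/mol = 2.67987 mol
Moles of H2 = 4.747 g ÷ 2.02 g/mol = 2.35 mol
Moles ÷ coefficient: N2: 2.67987/1 = 2.68, H2: 2.35/3 = 0.7833
(a) H2 has the smaller value, so H2 is the limiting reagent.
(b) Moles of NH3 = 2.35 mol H2 × (2/3) = 1.56667 mol; mass = 1.56667 mol × 17.03 g/mol = 26.68 g
(c) N2 consumed = 2.35 × (1/3) = 0.783333 mol; remaining = 2.67987 − 0.783333 = 1.89654 mol; mass = 1.89654 mol × 28.02 g/mol = 53.14 g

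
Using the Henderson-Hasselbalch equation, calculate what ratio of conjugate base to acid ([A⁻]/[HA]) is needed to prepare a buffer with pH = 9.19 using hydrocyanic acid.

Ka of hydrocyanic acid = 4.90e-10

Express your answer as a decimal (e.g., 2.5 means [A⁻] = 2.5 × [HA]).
[A⁻]/[HA] = 0.759

pKa = −log(4.90e-10) = 9.3098. pH = pKa + log([A⁻]/[HA]). 9.19 = 9.3098 + log(ratio). log(ratio) = 9.19 − 9.3098 = -0.1198. ratio = 10^(-0.1198) = 0.759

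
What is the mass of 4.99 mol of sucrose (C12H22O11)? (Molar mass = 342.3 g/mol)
Mass = 4.99 mol × 342.3 g/mol = 1708 g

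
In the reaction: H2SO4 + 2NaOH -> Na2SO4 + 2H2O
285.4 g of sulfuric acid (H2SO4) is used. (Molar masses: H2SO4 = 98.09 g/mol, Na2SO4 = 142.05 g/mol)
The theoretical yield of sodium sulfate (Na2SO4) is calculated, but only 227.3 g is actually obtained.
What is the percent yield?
Moles of H2SO4 = 285.4 g ÷ 98.09 g/mol = 2.90957 mol
Mole ratio: 1 mol Na2SO4 / 1 mol H2SO4
Moles of Na2SO4 = 2.90957 × (1/1) = 2.90957 mol
Theoretical yield = 2.90957 mol × 142.05 g/mol = 413.3 g
Actual yield = 227.3 g
Percent yield = (227.3 / 413.3) × 100% = 55.0%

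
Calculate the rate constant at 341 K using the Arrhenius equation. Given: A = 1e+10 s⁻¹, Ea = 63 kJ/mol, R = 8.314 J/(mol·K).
2.23e+00 s⁻¹

k = A·exp(-Ea/(R·T)) = 1e+10·exp(-63000/(8.314·341)) = 1e+10·exp(-22.2216) = 1e+10·2.2349e-10 = 2.23e+00 s⁻¹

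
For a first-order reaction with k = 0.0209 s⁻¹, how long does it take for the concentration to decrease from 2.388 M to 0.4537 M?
79.46 s

From ln[A] = ln[A]₀ - k·t: t = ln([A]₀/[A])/k = ln(2.388/0.4537)/0.0209 = ln(5.2634)/0.0209 = 1.6608/0.0209 = 79.46 s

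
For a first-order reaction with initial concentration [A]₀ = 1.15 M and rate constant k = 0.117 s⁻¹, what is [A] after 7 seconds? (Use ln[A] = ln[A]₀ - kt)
0.5070 M

ln[A] = ln[A]₀ - k·t = ln(1.15) - (0.117)·(7) = 0.1398 - 0.8190 = -0.6792
[A] = e^(-0.6792) = 0.5070 M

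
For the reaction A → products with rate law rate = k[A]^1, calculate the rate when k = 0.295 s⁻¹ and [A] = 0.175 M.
0.05162 M/s

rate = k·[A]^1 = 0.295·(0.175)^1 = 0.295·0.175 = 0.05162 M/s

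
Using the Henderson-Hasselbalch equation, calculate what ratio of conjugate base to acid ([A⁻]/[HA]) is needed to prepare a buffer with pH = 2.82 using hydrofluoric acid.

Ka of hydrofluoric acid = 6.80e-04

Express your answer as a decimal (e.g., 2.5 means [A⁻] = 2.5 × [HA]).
[A⁻]/[HA] = 0.449

pKa = −log(6.80e-04) = 3.1675. pH = pKa + log([A⁻]/[HA]). 2.82 = 3.1675 + log(ratio). log(ratio) = 2.82 − 3.1675 = -0.3475. ratio = 10^(-0.3475) = 0.449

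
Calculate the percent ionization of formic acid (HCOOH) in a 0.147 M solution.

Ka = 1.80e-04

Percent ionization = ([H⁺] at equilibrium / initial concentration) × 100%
Percent ionization = 3.44%

Let x = [H⁺]. Ka = x²/(C - x) ⇒ x² + (1.80e-04)x - (1.80e-04)(0.147) = 0. x = 5.0547e-03. Percent = (5.0547e-03/0.147) × 100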